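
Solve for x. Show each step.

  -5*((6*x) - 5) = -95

Step 1. [-5*((6*x) - 5) = -95] -5 out front; divide by -5, so div: (6*x) - 5 = 19.
Step 2. [(6*x) - 5 = 19] 5 comes off first (add 5), so sub: 6*x = 24.
Step 3. [6*x = 24] 6 out front; divide by 6 ⇒ div: x = 4.

Answer: x ∈ {4}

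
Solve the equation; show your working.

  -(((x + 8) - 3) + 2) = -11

Step 1. [-(((x + 8) - 3) + 2) = -11] LHS negated; negate both sides. So neg: ((x + 8) - 3) + 2 = 11.
Step 2. [((x + 8) - 3) + 2 = 11] 2 comes off first (subtract 2) ⇒ sub: (x + 8) - 3 = 9.
Step 3. [(x + 8) - 3 = 9] -3 is outermost — add 3 both sides. So sub: x + 8 = 12.
Step 4. [x + 8 = 12] 8 comes off first (subtract 8) ⇒ sub: x = 4.

Answer: x ∈ {4}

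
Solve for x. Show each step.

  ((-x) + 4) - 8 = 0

Step 1. [((-x) + 4) - 8 = 0] 8 comes off first (add 8), so sub: (-x) + 4 = 8.
Step 2. [(-x) + 4 = 8] peel the +4: subtract 4 from each side. So sub: -x = 4.
Step 3. [-x = 4] leading − — multiply by −1. So neg: x = -4.

Answer: x ∈ {-4}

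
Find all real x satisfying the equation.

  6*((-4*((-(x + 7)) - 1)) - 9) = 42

Step 1. [6*((-4*((-(x + 7)) - 1)) - 9) = 42] divide by the outer 6, so div: (-4*((-(x + 7)) - 1)) - 9 = 7.
Step 2. [(-4*((-(x + 7)) - 1)) - 9 = 7] peel the -9: add 9 from each side ⇒ sub: -4*((-(x + 7)) - 1) = 16.
Step 3. [-4*((-(x + 7)) - 1) = 16] -4 out front; divide by -4 ⇒ div: (-(x + 7)) - 1 = -4.
Step 4. [(-(x + 7)) - 1 = -4] peel the -1: add 1 from each side, so sub: -(x + 7) = -3.
Step 5. [-(x + 7) = -3] LHS negated; negate both sides ⇒ neg: x + 7 = 3.
Step 6. [x + 7 = 3] +7 is outermost — subtract 7 both sides, so sub: x = -4.

Answer: x ∈ {-4}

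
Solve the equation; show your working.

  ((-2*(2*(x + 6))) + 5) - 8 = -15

Step 1. [((-2*(2*(x + 6))) + 5) - 8 = -15] add 8: x sits inside (… - 8), so sub: (-2*(2*(x + 6))) + 5 = -7.
Step 2. [(-2*(2*(x + 6))) + 5 = -7] +5 is outermost — subtract 5 both sides ⇒ sub: -2*(2*(x + 6)) = -12.
Step 3. [-2*(2*(x + 6)) = -12] leading coefficient -2: divide by -2, so div: 2*(x + 6) = 6.
Step 4. [2*(x + 6) = 6] divide by the outer 2. So div: x + 6 = 3.
Step 5. [x + 6 = 3] 6 comes off first (subtract 6). So sub: x = -3.

Answer: x ∈ {-3}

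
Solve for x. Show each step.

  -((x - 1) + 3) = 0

Step 1. [-((x - 1) + 3) = 0] flip signs both sides ⇒ neg: (x - 1) + 3 = 0.
Step 2. [(x - 1) + 3 = 0] subtract 3: x sits inside (… + 3). So sub: x - 1 = -3.
Step 3. [x - 1 = -3] -1 is outermost — add 1 both sides. So sub: x = -2.

Answer: x ∈ {-2}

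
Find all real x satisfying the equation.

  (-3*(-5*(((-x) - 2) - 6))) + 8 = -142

Step 1. [(-3*(-5*(((-x) - 2) - 6))) + 8 = -142] +8 is outermost — subtract 8 both sides, so sub: -3*(-5*(((-x) - 2) - 6)) = -150.
Step 2. [-3*(-5*(((-x) - 2) - 6)) = -150] LHS = -3·(…); ÷-3 both sides. So div: -5*(((-x) - 2) - 6) = 50.
Step 3. [-5*(((-x) - 2) - 6) = 50] -5·(inner) — divide through by -5 ⇒ div: ((-x) - 2) - 6 = -10.
Step 4. [((-x) - 2) - 6 = -10] 6 comes off first (add 6) ⇒ sub: (-x) - 2 = -4.
Step 5. [(-x) - 2 = -4] peel the -2: add 2 from each side, so sub: -x = -2.
Step 6. [-x = -2] flip signs both sides, so neg: x = 2.

Answer: x ∈ {2}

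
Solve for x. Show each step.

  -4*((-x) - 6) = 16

Step 1. [-4*((-x) - 6) = 16] LHS = -4·(…); ÷-4 both sides ⇒ div: (-x) - 6 = -4.
Step 2. [(-x) - 6 = -4] peel the -6: add 6 from each side. So sub: -x = 2.
Step 3. [-x = 2] LHS negated; negate both sides, so neg: x = -2.

Answer: x ∈ {-2}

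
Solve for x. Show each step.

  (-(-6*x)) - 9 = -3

Step 1. [(-(-6*x)) - 9 = -3] add 9: x sits inside (… - 9), so sub: -(-6*x) = 6.
Step 2. [-(-6*x) = 6] flip signs both sides ⇒ neg: -6*x = -6.
Step 3. [-6*x = -6] leading coefficient -6: divide by -6. So div: x = 1.

Answer: x ∈ {1}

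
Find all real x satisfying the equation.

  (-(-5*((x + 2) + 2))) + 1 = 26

Step 1. [(-(-5*((x + 2) + 2))) + 1 = 26] the outer +1 inverts by subtracting 1, so sub: -(-5*((x + 2) + 2)) = 25.
Step 2. [-(-5*((x + 2) + 2)) = 25] leading − — multiply by −1, so neg: -5*((x + 2) + 2) = -25.
Step 3. [-5*((x + 2) + 2) = -25] leading coefficient -5: divide by -5. So div: (x + 2) + 2 = 5.
Step 4. [(x + 2) + 2 = 5] 2 comes off first (subtract 2), so sub: x + 2 = 3.
Step 5. [x + 2 = 3] the outer +2 inverts by subtracting 2. So sub: x = 1.

Answer: x ∈ {1}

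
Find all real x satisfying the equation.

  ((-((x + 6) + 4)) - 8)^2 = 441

Step 1. [((-((x + 6) + 4)) - 8)^2 = 441] LHS squared, RHS 441 ≥ 0: apply √ (±). So sqrt: (-((x + 6) + 4)) - 8 = 21 or -21.
Step 2. [(-((x + 6) + 4)) - 8 = 21 or -21] peel the -8: add 8 from each side. So sub: -((x + 6) + 4) = 29 or -13.
Step 3. [-((x + 6) + 4) = 29 or -13] leading − — multiply by −1. So neg: (x + 6) + 4 = -29 or 13.
Step 4. [(x + 6) + 4 = -29 or 13] peel the +4: subtract 4 from each side. So sub: x + 6 = -33 or 9.
Step 5. [x + 6 = -33 or 9] 6 comes off first (subtract 6) ⇒ sub: x = -39 or 3.

Answer: x ∈ {-39, 3}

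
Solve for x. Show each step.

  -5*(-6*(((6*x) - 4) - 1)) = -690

Step 1. [-5*(-6*(((6*x) - 4) - 1)) = -690] leading coefficient -5: divide by -5. So div: -6*(((6*x) - 4) - 1) = 138.
Step 2. [-6*(((6*x) - 4) - 1) = 138] leading coefficient -6: divide by -6. So div: ((6*x) - 4) - 1 = -23.
Step 3. [((6*x) - 4) - 1 = -23] peel the -1: add 1 from each side. So sub: (6*x) - 4 = -22.
Step 4. [(6*x) - 4 = -22] -4 is outermost — add 4 both sides. So sub: 6*x = -18.
Step 5. [6*x = -18] LHS = 6·(…); ÷6 both sides ⇒ div: x = -3.

Answer: x ∈ {-3}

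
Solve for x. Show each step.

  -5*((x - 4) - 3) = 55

Step 1. [-5*((x - 4) - 3) = 55] LHS = -5·(…); ÷-5 both sides, so div: (x - 4) - 3 = -11.
Step 2. [(x - 4) - 3 = -11] -3 is outermost — add 3 both sides. So sub: x - 4 = -8.
Step 3. [x - 4 = -8] add 4: x sits inside (… - 4), so sub: x = -4.

Answer: x ∈ {-4}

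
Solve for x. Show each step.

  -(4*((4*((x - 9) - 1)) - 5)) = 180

Step 1. [-(4*((4*((x - 9) - 1)) - 5)) = 180] flip signs both sides ⇒ neg: 4*((4*((x - 9) - 1)) - 5) = -180.
Step 2. [4*((4*((x - 9) - 1)) - 5) = -180] leading coefficient 4: divide by 4 ⇒ div: (4*((x - 9) - 1)) - 5 = -45.
Step 3. [(4*((x - 9) - 1)) - 5 = -45] 5 comes off first (add 5). So sub: 4*((x - 9) - 1) = -40.
Step 4. [4*((x - 9) - 1) = -40] leading coefficient 4: divide by 4 ⇒ div: (x - 9) - 1 = -10.
Step 5. [(x - 9) - 1 = -10] add 1: x sits inside (… - 1) ⇒ sub: x - 9 = -9.
Step 6. [x - 9 = -9] the outer -9 inverts by adding 9 ⇒ sub: x = 0.

Answer: x ∈ {0}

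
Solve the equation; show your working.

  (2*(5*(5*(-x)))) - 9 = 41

Step 1. [(2*(5*(5*(-x)))) - 9 = 41] the outer -9 inverts by adding 9 ⇒ sub: 2*(5*(5*(-x))) = 50.
Step 2. [2*(5*(5*(-x))) = 50] divide by the outer 2 ⇒ div: 5*(5*(-x)) = 25.
Step 3. [5*(5*(-x)) = 25] leading coefficient 5: divide by 5, so div: 5*(-x) = 5.
Step 4. [5*(-x) = 5] LHS = 5·(…); ÷5 both sides, so div: -x = 1.
Step 5. [-x = 1] flip signs both sides, so neg: x = -1.

Answer: x ∈ {-1}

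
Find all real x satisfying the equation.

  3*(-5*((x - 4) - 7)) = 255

Step 1. [3*(-5*((x - 4) - 7)) = 255] 3·(inner) — divide through by 3, so div: -5*((x - 4) - 7) = 85.
Step 2. [-5*((x - 4) - 7) = 85] LHS = -5·(…); ÷-5 both sides. So div: (x - 4) - 7 = -17.
Step 3. [(x - 4) - 7 = -17] peel the -7: add 7 from each side ⇒ sub: x - 4 = -10.
Step 4. [x - 4 = -10] 4 comes off first (add 4). So sub: x = -6.

Answer: x ∈ {-6}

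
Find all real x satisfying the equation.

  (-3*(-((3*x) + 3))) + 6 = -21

Step 1. [(-3*(-((3*x) + 3))) + 6 = -21] -3 | LHS and -3 | -21: pull -3 out. So factor: (-((3*x) + 3)) - 2 = 7.
Step 2. [(-((3*x) + 3)) - 2 = 7] 2 comes off first (add 2) ⇒ sub: -((3*x) + 3) = 9.
Step 3. [-((3*x) + 3) = 9] flip signs both sides ⇒ neg: (3*x) + 3 = -9.
Step 4. [(3*x) + 3 = -9] subtract 3: x sits inside (… + 3). So sub: 3*x = -12.
Step 5. [3*x = -12] LHS = 3·(…); ÷3 both sides. So div: x = -4.

Answer: x ∈ {-4}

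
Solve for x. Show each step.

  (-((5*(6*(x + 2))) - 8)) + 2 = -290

Step 1. [(-((5*(6*(x + 2))) - 8)) + 2 = -290] peel the +2: subtract 2 from each side, so sub: -((5*(6*(x + 2))) - 8) = -292.
Step 2. [-((5*(6*(x + 2))) - 8) = -292] LHS negated; negate both sides ⇒ neg: (5*(6*(x + 2))) - 8 = 292.
Step 3. [(5*(6*(x + 2))) - 8 = 292] the outer -8 inverts by adding 8, so sub: 5*(6*(x + 2)) = 300.
Step 4. [5*(6*(x + 2)) = 300] leading coefficient 5: divide by 5 ⇒ div: 6*(x + 2) = 60.
Step 5. [6*(x + 2) = 60] 6·(inner) — divide through by 6 ⇒ div: x + 2 = 10.
Step 6. [x + 2 = 10] 2 comes off first (subtract 2). So sub: x = 8.

Answer: x ∈ {8}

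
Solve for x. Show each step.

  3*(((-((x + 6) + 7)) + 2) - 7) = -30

Step 1. [3*(((-((x + 6) + 7)) + 2) - 7) = -30] 3·(inner) — divide through by 3. So div: ((-((x + 6) + 7)) + 2) - 7 = -10.
Step 2. [((-((x + 6) + 7)) + 2) - 7 = -10] -7 is outermost — add 7 both sides, so sub: (-((x + 6) + 7)) + 2 = -3.
Step 3. [(-((x + 6) + 7)) + 2 = -3] +2 is outermost — subtract 2 both sides, so sub: -((x + 6) + 7) = -5.
Step 4. [-((x + 6) + 7) = -5] leading − — multiply by −1 ⇒ neg: (x + 6) + 7 = 5.
Step 5. [(x + 6) + 7 = 5] 7 comes off first (subtract 7), so sub: x + 6 = -2.
Step 6. [x + 6 = -2] the outer +6 inverts by subtracting 6 ⇒ sub: x = -8.

Answer: x ∈ {-8}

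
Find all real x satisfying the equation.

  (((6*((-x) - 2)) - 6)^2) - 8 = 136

Step 1. [(((6*((-x) - 2)) - 6)^2) - 8 = 136] -8 is outermost — add 8 both sides ⇒ sub: ((6*((-x) - 2)) - 6)^2 = 144.
Step 2. [((6*((-x) - 2)) - 6)^2 = 144] LHS squared, RHS 144 ≥ 0: apply √ (±) ⇒ sqrt: (6*((-x) - 2)) - 6 = 12 or -12.
Step 3. [(6*((-x) - 2)) - 6 = 12 or -12] add 6: x sits inside (… - 6). So sub: 6*((-x) - 2) = 18 or -6.
Step 4. [6*((-x) - 2) = 18 or -6] LHS = 6·(…); ÷6 both sides ⇒ div: (-x) - 2 = 3 or -1.
Step 5. [(-x) - 2 = 3 or -1] the outer -2 inverts by adding 2 ⇒ sub: -x = 5 or 1.
Step 6. [-x = 5 or 1] LHS negated; negate both sides ⇒ neg: x = -5 or -1.

Answer: x ∈ {-5, -1}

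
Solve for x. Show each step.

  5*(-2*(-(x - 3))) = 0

Step 1. [5*(-2*(-(x - 3))) = 0] 5·(inner) — divide through by 5, so div: -2*(-(x - 3)) = 0.
Step 2. [-2*(-(x - 3)) = 0] -2·(inner) — divide through by -2, so div: -(x - 3) = 0.
Step 3. [-(x - 3) = 0] LHS negated; negate both sides ⇒ neg: x - 3 = 0.
Step 4. [x - 3 = 0] -3 is outermost — add 3 both sides, so sub: x = 3.

Answer: x ∈ {3}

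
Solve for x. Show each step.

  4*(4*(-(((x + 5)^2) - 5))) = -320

Step 1. [4*(4*(-(((x + 5)^2) - 5))) = -320] leading coefficient 4: divide by 4 ⇒ div: 4*(-(((x + 5)^2) - 5)) = -80.
Step 2. [4*(-(((x + 5)^2) - 5)) = -80] 4 out front; divide by 4 ⇒ div: -(((x + 5)^2) - 5) = -20.
Step 3. [-(((x + 5)^2) - 5) = -20] LHS negated; negate both sides ⇒ neg: ((x + 5)^2) - 5 = 20.
Step 4. [((x + 5)^2) - 5 = 20] 5 comes off first (add 5), so sub: (x + 5)^2 = 25.
Step 5. [(x + 5)^2 = 25] √ both sides: 25 ≥ 0 gives two branches ⇒ sqrt: x + 5 = 5 or -5.
Step 6. [x + 5 = 5 or -5] peel the +5: subtract 5 from each side. So sub: x = 0 or -10.

Answer: x ∈ {-10, 0}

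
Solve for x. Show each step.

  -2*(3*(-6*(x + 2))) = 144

Step 1. [-2*(3*(-6*(x + 2))) = 144] -2·(inner) — divide through by -2. So div: 3*(-6*(x + 2)) = -72.
Step 2. [3*(-6*(x + 2)) = -72] LHS = 3·(…); ÷3 both sides, so div: -6*(x + 2) = -24.
Step 3. [-6*(x + 2) = -24] LHS = -6·(…); ÷-6 both sides, so div: x + 2 = 4.
Step 4. [x + 2 = 4] +2 is outermost — subtract 2 both sides, so sub: x = 2.

Answer: x ∈ {2}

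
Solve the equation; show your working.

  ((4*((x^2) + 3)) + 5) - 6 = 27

Step 1. [((4*((x^2) + 3)) + 5) - 6 = 27] -6 is outermost — add 6 both sides, so sub: (4*((x^2) + 3)) + 5 = 33.
Step 2. [(4*((x^2) + 3)) + 5 = 33] 5 comes off first (subtract 5). So sub: 4*((x^2) + 3) = 28.
Step 3. [4*((x^2) + 3) = 28] LHS = 4·(…); ÷4 both sides, so div: (x^2) + 3 = 7.
Step 4. [(x^2) + 3 = 7] +3 is outermost — subtract 3 both sides, so sub: x^2 = 4.
Step 5. [x^2 = 4] √ both sides: 4 ≥ 0 gives two branches ⇒ sqrt: x = 2 or -2.

Answer: x ∈ {-2, 2}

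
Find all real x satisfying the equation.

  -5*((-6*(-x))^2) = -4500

Step 1. [-5*((-6*(-x))^2) = -4500] -5·(inner) — divide through by -5, so div: (-6*(-x))^2 = 900.
Step 2. [(-6*(-x))^2 = 900] 900 ≥ 0, LHS is (·)² — take ±√, so sqrt: -6*(-x) = 30 or -30.
Step 3. [-6*(-x) = 30 or -30] divide by the outer -6 ⇒ div: -x = -5 or 5.
Step 4. [-x = -5 or 5] leading − — multiply by −1. So neg: x = 5 or -5.

Answer: x ∈ {-5, 5}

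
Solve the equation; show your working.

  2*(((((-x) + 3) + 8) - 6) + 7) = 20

Step 1. [2*(((((-x) + 3) + 8) - 6) + 7) = 20] 2 out front; divide by 2 ⇒ div: ((((-x) + 3) + 8) - 6) + 7 = 10.
Step 2. [((((-x) + 3) + 8) - 6) + 7 = 10] 7 comes off first (subtract 7). So sub: (((-x) + 3) + 8) - 6 = 3.
Step 3. [(((-x) + 3) + 8) - 6 = 3] add 6: x sits inside (… - 6) ⇒ sub: ((-x) + 3) + 8 = 9.
Step 4. [((-x) + 3) + 8 = 9] peel the +8: subtract 8 from each side ⇒ sub: (-x) + 3 = 1.
Step 5. [(-x) + 3 = 1] +3 is outermost — subtract 3 both sides, so sub: -x = -2.
Step 6. [-x = -2] flip signs both sides, so neg: x = 2.

Answer: x ∈ {2}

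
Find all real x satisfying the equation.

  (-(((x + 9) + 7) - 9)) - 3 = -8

Step 1. [(-(((x + 9) + 7) - 9)) - 3 = -8] 3 comes off first (add 3) ⇒ sub: -(((x + 9) + 7) - 9) = -5.
Step 2. [-(((x + 9) + 7) - 9) = -5] flip signs both sides ⇒ neg: ((x + 9) + 7) - 9 = 5.
Step 3. [((x + 9) + 7) - 9 = 5] 9 comes off first (add 9) ⇒ sub: (x + 9) + 7 = 14.
Step 4. [(x + 9) + 7 = 14] 7 comes off first (subtract 7) ⇒ sub: x + 9 = 7.
Step 5. [x + 9 = 7] +9 is outermost — subtract 9 both sides ⇒ sub: x = -2.

Answer: x ∈ {-2}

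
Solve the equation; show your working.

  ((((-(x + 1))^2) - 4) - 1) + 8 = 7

Step 1. [((((-(x + 1))^2) - 4) - 1) + 8 = 7] peel the +8: subtract 8 from each side. So sub: (((-(x + 1))^2) - 4) - 1 = -1.
Step 2. [(((-(x + 1))^2) - 4) - 1 = -1] peel the -1: add 1 from each side. So sub: ((-(x + 1))^2) - 4 = 0.
Step 3. [((-(x + 1))^2) - 4 = 0] add 4: x sits inside (… - 4), so sub: (-(x + 1))^2 = 4.
Step 4. [(-(x + 1))^2 = 4] LHS squared, RHS 4 ≥ 0: apply √ (±), so sqrt: -(x + 1) = 2 or -2.
Step 5. [-(x + 1) = 2 or -2] flip signs both sides. So neg: x + 1 = -2 or 2.
Step 6. [x + 1 = -2 or 2] +1 is outermost — subtract 1 both sides. So sub: x = -3 or 1.

Answer: x ∈ {-3, 1}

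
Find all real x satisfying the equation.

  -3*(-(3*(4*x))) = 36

Step 1. [-3*(-(3*(4*x))) = 36] divide by the outer -3. So div: -(3*(4*x)) = -12.
Step 2. [-(3*(4*x)) = -12] LHS negated; negate both sides, so neg: 3*(4*x) = 12.
Step 3. [3*(4*x) = 12] 3 out front; divide by 3. So div: 4*x = 4.
Step 4. [4*x = 4] divide by the outer 4 ⇒ div: x = 1.

Answer: x ∈ {1}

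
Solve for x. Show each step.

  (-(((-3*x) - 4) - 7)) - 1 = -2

Step 1. [(-(((-3*x) - 4) - 7)) - 1 = -2] -1 is outermost — add 1 both sides ⇒ sub: -(((-3*x) - 4) - 7) = -1.
Step 2. [-(((-3*x) - 4) - 7) = -1] LHS negated; negate both sides, so neg: ((-3*x) - 4) - 7 = 1.
Step 3. [((-3*x) - 4) - 7 = 1] 7 comes off first (add 7). So sub: (-3*x) - 4 = 8.
Step 4. [(-3*x) - 4 = 8] -4 is outermost — add 4 both sides ⇒ sub: -3*x = 12.
Step 5. [-3*x = 12] divide by the outer -3, so div: x = -4.

Answer: x ∈ {-4}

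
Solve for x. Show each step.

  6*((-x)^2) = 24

Step 1. [6*((-x)^2) = 24] 6 out front; divide by 6. So div: (-x)^2 = 4.
Step 2. [(-x)^2 = 4] √ both sides: 4 ≥ 0 gives two branches ⇒ sqrt: -x = 2 or -2.
Step 3. [-x = 2 or -2] LHS negated; negate both sides ⇒ neg: x = -2 or 2.

Answer: x ∈ {-2, 2}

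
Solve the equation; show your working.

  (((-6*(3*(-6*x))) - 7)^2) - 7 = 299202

Step 1. [(((-6*(3*(-6*x))) - 7)^2) - 7 = 299202] the outer -7 inverts by adding 7. So sub: ((-6*(3*(-6*x))) - 7)^2 = 299209.
Step 2. [((-6*(3*(-6*x))) - 7)^2 = 299209] LHS squared, RHS 299209 ≥ 0: apply √ (±). So sqrt: (-6*(3*(-6*x))) - 7 = 547 or -547.
Step 3. [(-6*(3*(-6*x))) - 7 = 547 or -547] -7 is outermost — add 7 both sides ⇒ sub: -6*(3*(-6*x)) = 554 or -540.
Step 4. [-6*(3*(-6*x)) = 554 or -540] -6 out front; divide by -6, so div: 3*(-6*x) = -277/3 or 90.
Step 5. [3*(-6*x) = -277/3 or 90] LHS = 3·(…); ÷3 both sides, so div: -6*x = -277/9 or 30.
Step 6. [-6*x = -277/9 or 30] LHS = -6·(…); ÷-6 both sides. So div: x = 277/54 or -5.

Answer: x ∈ {-5, 277/54}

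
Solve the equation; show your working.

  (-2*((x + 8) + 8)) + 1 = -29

Step 1. [(-2*((x + 8) + 8)) + 1 = -29] the outer +1 inverts by subtracting 1 ⇒ sub: -2*((x + 8) + 8) = -30.
Step 2. [-2*((x + 8) + 8) = -30] divide by the outer -2 ⇒ div: (x + 8) + 8 = 15.
Step 3. [(x + 8) + 8 = 15] +8 is outermost — subtract 8 both sides. So sub: x + 8 = 7.
Step 4. [x + 8 = 7] subtract 8: x sits inside (… + 8) ⇒ sub: x = -1.

Answer: x ∈ {-1}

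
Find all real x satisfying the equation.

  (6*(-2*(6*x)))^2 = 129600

Step 1. [(6*(-2*(6*x)))^2 = 129600] LHS squared, RHS 129600 ≥ 0: apply √ (±) ⇒ sqrt: 6*(-2*(6*x)) = 360 or -360.
Step 2. [6*(-2*(6*x)) = 360 or -360] divide by the outer 6 ⇒ div: -2*(6*x) = 60 or -60.
Step 3. [-2*(6*x) = 60 or -60] -2 out front; divide by -2, so div: 6*x = -30 or 30.
Step 4. [6*x = -30 or 30] divide by the outer 6 ⇒ div: x = -5 or 5.

Answer: x ∈ {-5, 5}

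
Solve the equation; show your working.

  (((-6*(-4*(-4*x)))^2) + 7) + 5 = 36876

Step 1. [(((-6*(-4*(-4*x)))^2) + 7) + 5 = 36876] peel the +5: subtract 5 from each side, so sub: ((-6*(-4*(-4*x)))^2) + 7 = 36871.
Step 2. [((-6*(-4*(-4*x)))^2) + 7 = 36871] the outer +7 inverts by subtracting 7 ⇒ sub: (-6*(-4*(-4*x)))^2 = 36864.
Step 3. [(-6*(-4*(-4*x)))^2 = 36864] LHS squared, RHS 36864 ≥ 0: apply √ (±) ⇒ sqrt: -6*(-4*(-4*x)) = 192 or -192.
Step 4. [-6*(-4*(-4*x)) = 192 or -192] leading coefficient -6: divide by -6. So div: -4*(-4*x) = -32 or 32.
Step 5. [-4*(-4*x) = -32 or 32] LHS = -4·(…); ÷-4 both sides, so div: -4*x = 8 or -8.
Step 6. [-4*x = 8 or -8] -4·(inner) — divide through by -4, so div: x = -2 or 2.

Answer: x ∈ {-2, 2}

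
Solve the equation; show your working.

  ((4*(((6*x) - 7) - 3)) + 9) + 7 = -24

Step 1. [((4*(((6*x) - 7) - 3)) + 9) + 7 = -24] subtract 7: x sits inside (… + 7) ⇒ sub: (4*(((6*x) - 7) - 3)) + 9 = -31.
Step 2. [(4*(((6*x) - 7) - 3)) + 9 = -31] +9 is outermost — subtract 9 both sides, so sub: 4*(((6*x) - 7) - 3) = -40.
Step 3. [4*(((6*x) - 7) - 3) = -40] LHS = 4·(…); ÷4 both sides. So div: ((6*x) - 7) - 3 = -10.
Step 4. [((6*x) - 7) - 3 = -10] peel the -3: add 3 from each side, so sub: (6*x) - 7 = -7.
Step 5. [(6*x) - 7 = -7] -7 is outermost — add 7 both sides, so sub: 6*x = 0.
Step 6. [6*x = 0] divide by the outer 6, so div: x = 0.

Answer: x ∈ {0}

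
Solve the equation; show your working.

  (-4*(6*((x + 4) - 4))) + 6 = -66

Step 1. [(-4*(6*((x + 4) - 4))) + 6 = -66] 6 comes off first (subtract 6). So sub: -4*(6*((x + 4) - 4)) = -72.
Step 2. [-4*(6*((x + 4) - 4)) = -72] leading coefficient -4: divide by -4 ⇒ div: 6*((x + 4) - 4) = 18.
Step 3. [6*((x + 4) - 4) = 18] 6 out front; divide by 6 ⇒ div: (x + 4) - 4 = 3.
Step 4. [(x + 4) - 4 = 3] the outer -4 inverts by adding 4. So sub: x + 4 = 7.
Step 5. [x + 4 = 7] subtract 4: x sits inside (… + 4) ⇒ sub: x = 3.

Answer: x ∈ {3}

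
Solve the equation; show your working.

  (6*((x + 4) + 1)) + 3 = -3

Step 1. [(6*((x + 4) + 1)) + 3 = -3] peel the +3: subtract 3 from each side, so sub: 6*((x + 4) + 1) = -6.
Step 2. [6*((x + 4) + 1) = -6] LHS = 6·(…); ÷6 both sides. So div: (x + 4) + 1 = -1.
Step 3. [(x + 4) + 1 = -1] 1 comes off first (subtract 1) ⇒ sub: x + 4 = -2.
Step 4. [x + 4 = -2] the outer +4 inverts by subtracting 4. So sub: x = -6.

Answer: x ∈ {-6}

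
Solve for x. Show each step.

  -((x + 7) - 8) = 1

Step 1. [-((x + 7) - 8) = 1] leading − — multiply by −1, so neg: (x + 7) - 8 = -1.
Step 2. [(x + 7) - 8 = -1] 8 comes off first (add 8) ⇒ sub: x + 7 = 7.
Step 3. [x + 7 = 7] the outer +7 inverts by subtracting 7 ⇒ sub: x = 0.

Answer: x ∈ {0}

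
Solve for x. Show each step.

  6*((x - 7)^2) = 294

Step 1. [6*((x - 7)^2) = 294] 6 out front; divide by 6 ⇒ div: (x - 7)^2 = 49.
Step 2. [(x - 7)^2 = 49] 49 ≥ 0, LHS is (·)² — take ±√ ⇒ sqrt: x - 7 = 7 or -7.
Step 3. [x - 7 = 7 or -7] the outer -7 inverts by adding 7, so sub: x = 14 or 0.

Answer: x ∈ {0, 14}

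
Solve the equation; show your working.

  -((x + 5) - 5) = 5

Step 1. [-((x + 5) - 5) = 5] LHS negated; negate both sides, so neg: (x + 5) - 5 = -5.
Step 2. [(x + 5) - 5 = -5] add 5: x sits inside (… - 5) ⇒ sub: x + 5 = 0.
Step 3. [x + 5 = 0] peel the +5: subtract 5 from each side. So sub: x = -5.

Answer: x ∈ {-5}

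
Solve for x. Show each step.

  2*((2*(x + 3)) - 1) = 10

Step 1. [2*((2*(x + 3)) - 1) = 10] leading coefficient 2: divide by 2 ⇒ div: (2*(x + 3)) - 1 = 5.
Step 2. [(2*(x + 3)) - 1 = 5] -1 is outermost — add 1 both sides. So sub: 2*(x + 3) = 6.
Step 3. [2*(x + 3) = 6] leading coefficient 2: divide by 2. So div: x + 3 = 3.
Step 4. [x + 3 = 3] subtract 3: x sits inside (… + 3) ⇒ sub: x = 0.

Answer: x ∈ {0}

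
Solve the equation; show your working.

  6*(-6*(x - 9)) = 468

Step 1. [6*(-6*(x - 9)) = 468] leading coefficient 6: divide by 6. So div: -6*(x - 9) = 78.
Step 2. [-6*(x - 9) = 78] -6·(inner) — divide through by -6 ⇒ div: x - 9 = -13.
Step 3. [x - 9 = -13] 9 comes off first (add 9) ⇒ sub: x = -4.

Answer: x ∈ {-4}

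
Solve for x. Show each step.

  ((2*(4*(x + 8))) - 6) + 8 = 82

Step 1. [((2*(4*(x + 8))) - 6) + 8 = 82] peel the +8: subtract 8 from each side ⇒ sub: (2*(4*(x + 8))) - 6 = 74.
Step 2. [(2*(4*(x + 8))) - 6 = 74] common factor 2 (LHS and 74) — divide through. So factor: (4*(x + 8)) - 3 = 37.
Step 3. [(4*(x + 8)) - 3 = 37] peel the -3: add 3 from each side, so sub: 4*(x + 8) = 40.
Step 4. [4*(x + 8) = 40] LHS = 4·(…); ÷4 both sides ⇒ div: x + 8 = 10.
Step 5. [x + 8 = 10] subtract 8: x sits inside (… + 8), so sub: x = 2.

Answer: x ∈ {2}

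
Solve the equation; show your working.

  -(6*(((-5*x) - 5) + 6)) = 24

Step 1. [-(6*(((-5*x) - 5) + 6)) = 24] flip signs both sides, so neg: 6*(((-5*x) - 5) + 6) = -24.
Step 2. [6*(((-5*x) - 5) + 6) = -24] 6 out front; divide by 6, so div: ((-5*x) - 5) + 6 = -4.
Step 3. [((-5*x) - 5) + 6 = -4] subtract 6: x sits inside (… + 6), so sub: (-5*x) - 5 = -10.
Step 4. [(-5*x) - 5 = -10] peel the -5: add 5 from each side. So sub: -5*x = -5.
Step 5. [-5*x = -5] -5·(inner) — divide through by -5, so div: x = 1.

Answer: x ∈ {1}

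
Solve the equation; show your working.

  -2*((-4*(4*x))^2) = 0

Step 1. [-2*((-4*(4*x))^2) = 0] LHS = -2·(…); ÷-2 both sides ⇒ div: (-4*(4*x))^2 = 0.
Step 2. [(-4*(4*x))^2 = 0] 0 ≥ 0, LHS is (·)² — take ±√, so sqrt: -4*(4*x) = 0.
Step 3. [-4*(4*x) = 0] LHS = -4·(…); ÷-4 both sides ⇒ div: 4*x = 0.
Step 4. [4*x = 0] 4 out front; divide by 4, so div: x = 0.

Answer: x ∈ {0}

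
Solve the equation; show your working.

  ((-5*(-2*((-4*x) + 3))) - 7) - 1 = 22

Step 1. [((-5*(-2*((-4*x) + 3))) - 7) - 1 = 22] the outer -1 inverts by adding 1. So sub: (-5*(-2*((-4*x) + 3))) - 7 = 23.
Step 2. [(-5*(-2*((-4*x) + 3))) - 7 = 23] 7 comes off first (add 7). So sub: -5*(-2*((-4*x) + 3)) = 30.
Step 3. [-5*(-2*((-4*x) + 3)) = 30] leading coefficient -5: divide by -5, so div: -2*((-4*x) + 3) = -6.
Step 4. [-2*((-4*x) + 3) = -6] leading coefficient -2: divide by -2. So div: (-4*x) + 3 = 3.
Step 5. [(-4*x) + 3 = 3] 3 comes off first (subtract 3) ⇒ sub: -4*x = 0.
Step 6. [-4*x = 0] -4 out front; divide by -4 ⇒ div: x = 0.

Answer: x ∈ {0}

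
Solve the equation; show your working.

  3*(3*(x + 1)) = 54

Step 1. [3*(3*(x + 1)) = 54] 3 out front; divide by 3. So div: 3*(x + 1) = 18.
Step 2. [3*(x + 1) = 18] leading coefficient 3: divide by 3. So div: x + 1 = 6.
Step 3. [x + 1 = 6] the outer +1 inverts by subtracting 1 ⇒ sub: x = 5.

Answer: x ∈ {5}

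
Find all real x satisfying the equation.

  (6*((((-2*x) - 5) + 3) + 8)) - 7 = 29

Step 1. [(6*((((-2*x) - 5) + 3) + 8)) - 7 = 29] peel the -7: add 7 from each side. So sub: 6*((((-2*x) - 5) + 3) + 8) = 36.
Step 2. [6*((((-2*x) - 5) + 3) + 8) = 36] leading coefficient 6: divide by 6. So div: (((-2*x) - 5) + 3) + 8 = 6.
Step 3. [(((-2*x) - 5) + 3) + 8 = 6] the outer +8 inverts by subtracting 8 ⇒ sub: ((-2*x) - 5) + 3 = -2.
Step 4. [((-2*x) - 5) + 3 = -2] peel the +3: subtract 3 from each side. So sub: (-2*x) - 5 = -5.
Step 5. [(-2*x) - 5 = -5] 5 comes off first (add 5) ⇒ sub: -2*x = 0.
Step 6. [-2*x = 0] -2 out front; divide by -2 ⇒ div: x = 0.

Answer: x ∈ {0}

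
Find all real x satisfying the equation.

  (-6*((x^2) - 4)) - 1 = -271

Step 1. [(-6*((x^2) - 4)) - 1 = -271] peel the -1: add 1 from each side. So sub: -6*((x^2) - 4) = -270.
Step 2. [-6*((x^2) - 4) = -270] LHS = -6·(…); ÷-6 both sides ⇒ div: (x^2) - 4 = 45.
Step 3. [(x^2) - 4 = 45] the outer -4 inverts by adding 4 ⇒ sub: x^2 = 49.
Step 4. [x^2 = 49] LHS squared, RHS 49 ≥ 0: apply √ (±) ⇒ sqrt: x = 7 or -7.

Answer: x ∈ {-7, 7}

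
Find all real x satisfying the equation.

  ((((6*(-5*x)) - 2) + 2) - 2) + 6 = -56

Step 1. [((((6*(-5*x)) - 2) + 2) - 2) + 6 = -56] the outer +6 inverts by subtracting 6 ⇒ sub: (((6*(-5*x)) - 2) + 2) - 2 = -62.
Step 2. [(((6*(-5*x)) - 2) + 2) - 2 = -62] -2 is outermost — add 2 both sides, so sub: ((6*(-5*x)) - 2) + 2 = -60.
Step 3. [((6*(-5*x)) - 2) + 2 = -60] peel the +2: subtract 2 from each side, so sub: (6*(-5*x)) - 2 = -62.
Step 4. [(6*(-5*x)) - 2 = -62] 2 comes off first (add 2). So sub: 6*(-5*x) = -60.
Step 5. [6*(-5*x) = -60] 6 out front; divide by 6 ⇒ div: -5*x = -10.
Step 6. [-5*x = -10] -5 out front; divide by -5, so div: x = 2.

Answer: x ∈ {2}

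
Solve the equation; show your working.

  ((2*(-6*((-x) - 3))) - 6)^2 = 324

Step 1. [((2*(-6*((-x) - 3))) - 6)^2 = 324] 324 ≥ 0, LHS is (·)² — take ±√. So sqrt: (2*(-6*((-x) - 3))) - 6 = 18 or -18.
Step 2. [(2*(-6*((-x) - 3))) - 6 = 18 or -18] 2 | LHS and 2 | 18 or -18: pull 2 out. So factor: (-6*((-x) - 3)) - 3 = 9 or -9.
Step 3. [(-6*((-x) - 3)) - 3 = 9 or -9] 3 comes off first (add 3), so sub: -6*((-x) - 3) = 12 or -6.
Step 4. [-6*((-x) - 3) = 12 or -6] leading coefficient -6: divide by -6, so div: (-x) - 3 = -2 or 1.
Step 5. [(-x) - 3 = -2 or 1] the outer -3 inverts by adding 3, so sub: -x = 1 or 4.
Step 6. [-x = 1 or 4] leading − — multiply by −1. So neg: x = -1 or -4.

Answer: x ∈ {-4, -1}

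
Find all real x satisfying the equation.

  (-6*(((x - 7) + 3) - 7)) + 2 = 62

Step 1. [(-6*(((x - 7) + 3) - 7)) + 2 = 62] peel the +2: subtract 2 from each side, so sub: -6*(((x - 7) + 3) - 7) = 60.
Step 2. [-6*(((x - 7) + 3) - 7) = 60] LHS = -6·(…); ÷-6 both sides. So div: ((x - 7) + 3) - 7 = -10.
Step 3. [((x - 7) + 3) - 7 = -10] add 7: x sits inside (… - 7). So sub: (x - 7) + 3 = -3.
Step 4. [(x - 7) + 3 = -3] +3 is outermost — subtract 3 both sides, so sub: x - 7 = -6.
Step 5. [x - 7 = -6] add 7: x sits inside (… - 7) ⇒ sub: x = 1.

Answer: x ∈ {1}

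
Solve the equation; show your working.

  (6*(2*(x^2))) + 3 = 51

Step 1. [(6*(2*(x^2))) + 3 = 51] 3 comes off first (subtract 3) ⇒ sub: 6*(2*(x^2)) = 48.
Step 2. [6*(2*(x^2)) = 48] leading coefficient 6: divide by 6. So div: 2*(x^2) = 8.
Step 3. [2*(x^2) = 8] LHS = 2·(…); ÷2 both sides ⇒ div: x^2 = 4.
Step 4. [x^2 = 4] √ both sides: 4 ≥ 0 gives two branches ⇒ sqrt: x = 2 or -2.

Answer: x ∈ {-2, 2}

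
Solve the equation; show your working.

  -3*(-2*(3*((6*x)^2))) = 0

Step 1. [-3*(-2*(3*((6*x)^2))) = 0] -3 out front; divide by -3, so div: -2*(3*((6*x)^2)) = 0.
Step 2. [-2*(3*((6*x)^2)) = 0] -2·(inner) — divide through by -2, so div: 3*((6*x)^2) = 0.
Step 3. [3*((6*x)^2) = 0] leading coefficient 3: divide by 3 ⇒ div: (6*x)^2 = 0.
Step 4. [(6*x)^2 = 0] √ both sides: 0 ≥ 0 gives two branches, so sqrt: 6*x = 0.
Step 5. [6*x = 0] divide by the outer 6, so div: x = 0.

Answer: x ∈ {0}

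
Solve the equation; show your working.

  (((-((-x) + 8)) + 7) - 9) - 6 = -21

Step 1. [(((-((-x) + 8)) + 7) - 9) - 6 = -21] add 6: x sits inside (… - 6), so sub: ((-((-x) + 8)) + 7) - 9 = -15.
Step 2. [((-((-x) + 8)) + 7) - 9 = -15] 9 comes off first (add 9) ⇒ sub: (-((-x) + 8)) + 7 = -6.
Step 3. [(-((-x) + 8)) + 7 = -6] 7 comes off first (subtract 7) ⇒ sub: -((-x) + 8) = -13.
Step 4. [-((-x) + 8) = -13] LHS negated; negate both sides, so neg: (-x) + 8 = 13.
Step 5. [(-x) + 8 = 13] 8 comes off first (subtract 8), so sub: -x = 5.
Step 6. [-x = 5] LHS negated; negate both sides. So neg: x = -5.

Answer: x ∈ {-5}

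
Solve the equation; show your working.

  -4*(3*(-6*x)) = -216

Step 1. [-4*(3*(-6*x)) = -216] -4 out front; divide by -4, so div: 3*(-6*x) = 54.
Step 2. [3*(-6*x) = 54] LHS = 3·(…); ÷3 both sides, so div: -6*x = 18.
Step 3. [-6*x = 18] leading coefficient -6: divide by -6. So div: x = -3.

Answer: x ∈ {-3}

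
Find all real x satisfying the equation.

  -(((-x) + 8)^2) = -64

Step 1. [-(((-x) + 8)^2) = -64] LHS negated; negate both sides, so neg: ((-x) + 8)^2 = 64.
Step 2. [((-x) + 8)^2 = 64] LHS squared, RHS 64 ≥ 0: apply √ (±) ⇒ sqrt: (-x) + 8 = 8 or -8.
Step 3. [(-x) + 8 = 8 or -8] 8 comes off first (subtract 8). So sub: -x = 0 or -16.
Step 4. [-x = 0 or -16] leading − — multiply by −1. So neg: x = 0 or 16.

Answer: x ∈ {0, 16}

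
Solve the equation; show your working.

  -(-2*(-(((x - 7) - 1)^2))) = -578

Step 1. [-(-2*(-(((x - 7) - 1)^2))) = -578] flip signs both sides ⇒ neg: -2*(-(((x - 7) - 1)^2)) = 578.
Step 2. [-2*(-(((x - 7) - 1)^2)) = 578] leading coefficient -2: divide by -2, so div: -(((x - 7) - 1)^2) = -289.
Step 3. [-(((x - 7) - 1)^2) = -289] flip signs both sides, so neg: ((x - 7) - 1)^2 = 289.
Step 4. [((x - 7) - 1)^2 = 289] LHS squared, RHS 289 ≥ 0: apply √ (±), so sqrt: (x - 7) - 1 = 17 or -17.
Step 5. [(x - 7) - 1 = 17 or -17] the outer -1 inverts by adding 1, so sub: x - 7 = 18 or -16.
Step 6. [x - 7 = 18 or -16] peel the -7: add 7 from each side. So sub: x = 25 or -9.

Answer: x ∈ {-9, 25}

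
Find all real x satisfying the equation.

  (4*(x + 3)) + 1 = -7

Step 1. [(4*(x + 3)) + 1 = -7] the outer +1 inverts by subtracting 1, so sub: 4*(x + 3) = -8.
Step 2. [4*(x + 3) = -8] leading coefficient 4: divide by 4 ⇒ div: x + 3 = -2.
Step 3. [x + 3 = -2] peel the +3: subtract 3 from each side ⇒ sub: x = -5.

Answer: x ∈ {-5}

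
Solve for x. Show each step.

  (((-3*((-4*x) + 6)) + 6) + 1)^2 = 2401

Step 1. [(((-3*((-4*x) + 6)) + 6) + 1)^2 = 2401] √ both sides: 2401 ≥ 0 gives two branches ⇒ sqrt: ((-3*((-4*x) + 6)) + 6) + 1 = 49 or -49.
Step 2. [((-3*((-4*x) + 6)) + 6) + 1 = 49 or -49] 1 comes off first (subtract 1), so sub: (-3*((-4*x) + 6)) + 6 = 48 or -50.
Step 3. [(-3*((-4*x) + 6)) + 6 = 48 or -50] subtract 6: x sits inside (… + 6). So sub: -3*((-4*x) + 6) = 42 or -56.
Step 4. [-3*((-4*x) + 6) = 42 or -56] LHS = -3·(…); ÷-3 both sides, so div: (-4*x) + 6 = -14 or 56/3.
Step 5. [(-4*x) + 6 = -14 or 56/3] the outer +6 inverts by subtracting 6. So sub: -4*x = -20 or 38/3.
Step 6. [-4*x = -20 or 38/3] leading coefficient -4: divide by -4 ⇒ div: x = 5 or -19/6.

Answer: x ∈ {-19/6, 5}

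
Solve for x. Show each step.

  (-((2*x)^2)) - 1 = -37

Step 1. [(-((2*x)^2)) - 1 = -37] add 1: x sits inside (… - 1), so sub: -((2*x)^2) = -36.
Step 2. [-((2*x)^2) = -36] flip signs both sides, so neg: (2*x)^2 = 36.
Step 3. [(2*x)^2 = 36] LHS squared, RHS 36 ≥ 0: apply √ (±), so sqrt: 2*x = 6 or -6.
Step 4. [2*x = 6 or -6] leading coefficient 2: divide by 2. So div: x = 3 or -3.

Answer: x ∈ {-3, 3}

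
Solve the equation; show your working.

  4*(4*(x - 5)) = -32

Step 1. [4*(4*(x - 5)) = -32] 4·(inner) — divide through by 4. So div: 4*(x - 5) = -8.
Step 2. [4*(x - 5) = -8] divide by the outer 4. So div: x - 5 = -2.
Step 3. [x - 5 = -2] 5 comes off first (add 5), so sub: x = 3.

Answer: x ∈ {3}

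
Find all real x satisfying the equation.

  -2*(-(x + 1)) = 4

Step 1. [-2*(-(x + 1)) = 4] -2·(inner) — divide through by -2 ⇒ div: -(x + 1) = -2.
Step 2. [-(x + 1) = -2] LHS negated; negate both sides ⇒ neg: x + 1 = 2.
Step 3. [x + 1 = 2] subtract 1: x sits inside (… + 1), so sub: x = 1.

Answer: x ∈ {1}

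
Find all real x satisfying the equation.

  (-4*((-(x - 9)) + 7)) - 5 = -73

Step 1. [(-4*((-(x - 9)) + 7)) - 5 = -73] -5 is outermost — add 5 both sides ⇒ sub: -4*((-(x - 9)) + 7) = -68.
Step 2. [-4*((-(x - 9)) + 7) = -68] leading coefficient -4: divide by -4. So div: (-(x - 9)) + 7 = 17.
Step 3. [(-(x - 9)) + 7 = 17] 7 comes off first (subtract 7) ⇒ sub: -(x - 9) = 10.
Step 4. [-(x - 9) = 10] flip signs both sides, so neg: x - 9 = -10.
Step 5. [x - 9 = -10] peel the -9: add 9 from each side, so sub: x = -1.

Answer: x ∈ {-1}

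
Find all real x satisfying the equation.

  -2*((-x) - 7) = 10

Step 1. [-2*((-x) - 7) = 10] -2 out front; divide by -2. So div: (-x) - 7 = -5.
Step 2. [(-x) - 7 = -5] -7 is outermost — add 7 both sides, so sub: -x = 2.
Step 3. [-x = 2] LHS negated; negate both sides. So neg: x = -2.

Answer: x ∈ {-2}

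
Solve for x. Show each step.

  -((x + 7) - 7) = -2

Step 1. [-((x + 7) - 7) = -2] LHS negated; negate both sides, so neg: (x + 7) - 7 = 2.
Step 2. [(x + 7) - 7 = 2] peel the -7: add 7 from each side, so sub: x + 7 = 9.
Step 3. [x + 7 = 9] +7 is outermost — subtract 7 both sides, so sub: x = 2.

Answer: x ∈ {2}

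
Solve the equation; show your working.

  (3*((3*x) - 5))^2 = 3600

Step 1. [(3*((3*x) - 5))^2 = 3600] √ both sides: 3600 ≥ 0 gives two branches, so sqrt: 3*((3*x) - 5) = 60 or -60.
Step 2. [3*((3*x) - 5) = 60 or -60] 3·(inner) — divide through by 3. So div: (3*x) - 5 = 20 or -20.
Step 3. [(3*x) - 5 = 20 or -20] 5 comes off first (add 5), so sub: 3*x = 25 or -15.
Step 4. [3*x = 25 or -15] leading coefficient 3: divide by 3 ⇒ div: x = 25/3 or -5.

Answer: x ∈ {-5, 25/3}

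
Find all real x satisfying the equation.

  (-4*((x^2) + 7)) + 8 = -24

Step 1. [(-4*((x^2) + 7)) + 8 = -24] the outer +8 inverts by subtracting 8, so sub: -4*((x^2) + 7) = -32.
Step 2. [-4*((x^2) + 7) = -32] -4·(inner) — divide through by -4. So div: (x^2) + 7 = 8.
Step 3. [(x^2) + 7 = 8] +7 is outermost — subtract 7 both sides ⇒ sub: x^2 = 1.
Step 4. [x^2 = 1] √ both sides: 1 ≥ 0 gives two branches. So sqrt: x = 1 or -1.

Answer: x ∈ {-1, 1}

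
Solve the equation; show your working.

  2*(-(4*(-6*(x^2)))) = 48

Step 1. [2*(-(4*(-6*(x^2)))) = 48] LHS = 2·(…); ÷2 both sides ⇒ div: -(4*(-6*(x^2))) = 24.
Step 2. [-(4*(-6*(x^2))) = 24] LHS negated; negate both sides, so neg: 4*(-6*(x^2)) = -24.
Step 3. [4*(-6*(x^2)) = -24] 4·(inner) — divide through by 4 ⇒ div: -6*(x^2) = -6.
Step 4. [-6*(x^2) = -6] -6·(inner) — divide through by -6, so div: x^2 = 1.
Step 5. [x^2 = 1] √ both sides: 1 ≥ 0 gives two branches. So sqrt: x = 1 or -1.

Answer: x ∈ {-1, 1}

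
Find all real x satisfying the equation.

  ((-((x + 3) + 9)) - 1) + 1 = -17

Step 1. [((-((x + 3) + 9)) - 1) + 1 = -17] +1 is outermost — subtract 1 both sides. So sub: (-((x + 3) + 9)) - 1 = -18.
Step 2. [(-((x + 3) + 9)) - 1 = -18] -1 is outermost — add 1 both sides. So sub: -((x + 3) + 9) = -17.
Step 3. [-((x + 3) + 9) = -17] leading − — multiply by −1 ⇒ neg: (x + 3) + 9 = 17.
Step 4. [(x + 3) + 9 = 17] 9 comes off first (subtract 9). So sub: x + 3 = 8.
Step 5. [x + 3 = 8] 3 comes off first (subtract 3). So sub: x = 5.

Answer: x ∈ {5}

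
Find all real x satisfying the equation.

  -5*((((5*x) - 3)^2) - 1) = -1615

Step 1. [-5*((((5*x) - 3)^2) - 1) = -1615] divide by the outer -5. So div: (((5*x) - 3)^2) - 1 = 323.
Step 2. [(((5*x) - 3)^2) - 1 = 323] add 1: x sits inside (… - 1) ⇒ sub: ((5*x) - 3)^2 = 324.
Step 3. [((5*x) - 3)^2 = 324] LHS squared, RHS 324 ≥ 0: apply √ (±) ⇒ sqrt: (5*x) - 3 = 18 or -18.
Step 4. [(5*x) - 3 = 18 or -18] -3 is outermost — add 3 both sides, so sub: 5*x = 21 or -15.
Step 5. [5*x = 21 or -15] LHS = 5·(…); ÷5 both sides, so div: x = 21/5 or -3.

Answer: x ∈ {-3, 21/5}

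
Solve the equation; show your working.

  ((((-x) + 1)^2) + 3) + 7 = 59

Step 1. [((((-x) + 1)^2) + 3) + 7 = 59] peel the +7: subtract 7 from each side ⇒ sub: (((-x) + 1)^2) + 3 = 52.
Step 2. [(((-x) + 1)^2) + 3 = 52] subtract 3: x sits inside (… + 3). So sub: ((-x) + 1)^2 = 49.
Step 3. [((-x) + 1)^2 = 49] √ both sides: 49 ≥ 0 gives two branches, so sqrt: (-x) + 1 = 7 or -7.
Step 4. [(-x) + 1 = 7 or -7] 1 comes off first (subtract 1) ⇒ sub: -x = 6 or -8.
Step 5. [-x = 6 or -8] LHS negated; negate both sides, so neg: x = -6 or 8.

Answer: x ∈ {-6, 8}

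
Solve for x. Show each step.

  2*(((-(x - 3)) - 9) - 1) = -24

Step 1. [2*(((-(x - 3)) - 9) - 1) = -24] divide by the outer 2. So div: ((-(x - 3)) - 9) - 1 = -12.
Step 2. [((-(x - 3)) - 9) - 1 = -12] 1 comes off first (add 1) ⇒ sub: (-(x - 3)) - 9 = -11.
Step 3. [(-(x - 3)) - 9 = -11] add 9: x sits inside (… - 9) ⇒ sub: -(x - 3) = -2.
Step 4. [-(x - 3) = -2] leading − — multiply by −1. So neg: x - 3 = 2.
Step 5. [x - 3 = 2] add 3: x sits inside (… - 3), so sub: x = 5.

Answer: x ∈ {5}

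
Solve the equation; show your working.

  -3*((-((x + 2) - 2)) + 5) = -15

Step 1. [-3*((-((x + 2) - 2)) + 5) = -15] divide by the outer -3. So div: (-((x + 2) - 2)) + 5 = 5.
Step 2. [(-((x + 2) - 2)) + 5 = 5] the outer +5 inverts by subtracting 5. So sub: -((x + 2) - 2) = 0.
Step 3. [-((x + 2) - 2) = 0] LHS negated; negate both sides. So neg: (x + 2) - 2 = 0.
Step 4. [(x + 2) - 2 = 0] 2 comes off first (add 2) ⇒ sub: x + 2 = 2.
Step 5. [x + 2 = 2] +2 is outermost — subtract 2 both sides ⇒ sub: x = 0.

Answer: x ∈ {0}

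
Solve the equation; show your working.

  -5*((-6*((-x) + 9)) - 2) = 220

Step 1. [-5*((-6*((-x) + 9)) - 2) = 220] -5·(inner) — divide through by -5 ⇒ div: (-6*((-x) + 9)) - 2 = -44.
Step 2. [(-6*((-x) + 9)) - 2 = -44] add 2: x sits inside (… - 2), so sub: -6*((-x) + 9) = -42.
Step 3. [-6*((-x) + 9) = -42] divide by the outer -6. So div: (-x) + 9 = 7.
Step 4. [(-x) + 9 = 7] 9 comes off first (subtract 9), so sub: -x = -2.
Step 5. [-x = -2] flip signs both sides. So neg: x = 2.

Answer: x ∈ {2}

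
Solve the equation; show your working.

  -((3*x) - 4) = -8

Step 1. [-((3*x) - 4) = -8] leading − — multiply by −1, so neg: (3*x) - 4 = 8.
Step 2. [(3*x) - 4 = 8] -4 is outermost — add 4 both sides ⇒ sub: 3*x = 12.
Step 3. [3*x = 12] 3 out front; divide by 3 ⇒ div: x = 4.

Answer: x ∈ {4}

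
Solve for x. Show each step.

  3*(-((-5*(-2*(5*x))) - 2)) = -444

Step 1. [3*(-((-5*(-2*(5*x))) - 2)) = -444] leading coefficient 3: divide by 3, so div: -((-5*(-2*(5*x))) - 2) = -148.
Step 2. [-((-5*(-2*(5*x))) - 2) = -148] LHS negated; negate both sides ⇒ neg: (-5*(-2*(5*x))) - 2 = 148.
Step 3. [(-5*(-2*(5*x))) - 2 = 148] 2 comes off first (add 2) ⇒ sub: -5*(-2*(5*x)) = 150.
Step 4. [-5*(-2*(5*x)) = 150] leading coefficient -5: divide by -5, so div: -2*(5*x) = -30.
Step 5. [-2*(5*x) = -30] LHS = -2·(…); ÷-2 both sides ⇒ div: 5*x = 15.
Step 6. [5*x = 15] 5 out front; divide by 5 ⇒ div: x = 3.

Answer: x ∈ {3}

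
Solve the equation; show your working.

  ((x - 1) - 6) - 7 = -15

Step 1. [((x - 1) - 6) - 7 = -15] add 7: x sits inside (… - 7), so sub: (x - 1) - 6 = -8.
Step 2. [(x - 1) - 6 = -8] 6 comes off first (add 6). So sub: x - 1 = -2.
Step 3. [x - 1 = -2] peel the -1: add 1 from each side. So sub: x = -1.

Answer: x ∈ {-1}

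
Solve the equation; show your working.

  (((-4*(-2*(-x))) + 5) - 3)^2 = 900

Step 1. [(((-4*(-2*(-x))) + 5) - 3)^2 = 900] LHS squared, RHS 900 ≥ 0: apply √ (±). So sqrt: ((-4*(-2*(-x))) + 5) - 3 = 30 or -30.
Step 2. [((-4*(-2*(-x))) + 5) - 3 = 30 or -30] -3 is outermost — add 3 both sides ⇒ sub: (-4*(-2*(-x))) + 5 = 33 or -27.
Step 3. [(-4*(-2*(-x))) + 5 = 33 or -27] peel the +5: subtract 5 from each side ⇒ sub: -4*(-2*(-x)) = 28 or -32.
Step 4. [-4*(-2*(-x)) = 28 or -32] divide by the outer -4 ⇒ div: -2*(-x) = -7 or 8.
Step 5. [-2*(-x) = -7 or 8] -2 out front; divide by -2, so div: -x = 7/2 or -4.
Step 6. [-x = 7/2 or -4] flip signs both sides. So neg: x = -7/2 or 4.

Answer: x ∈ {-7/2, 4}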